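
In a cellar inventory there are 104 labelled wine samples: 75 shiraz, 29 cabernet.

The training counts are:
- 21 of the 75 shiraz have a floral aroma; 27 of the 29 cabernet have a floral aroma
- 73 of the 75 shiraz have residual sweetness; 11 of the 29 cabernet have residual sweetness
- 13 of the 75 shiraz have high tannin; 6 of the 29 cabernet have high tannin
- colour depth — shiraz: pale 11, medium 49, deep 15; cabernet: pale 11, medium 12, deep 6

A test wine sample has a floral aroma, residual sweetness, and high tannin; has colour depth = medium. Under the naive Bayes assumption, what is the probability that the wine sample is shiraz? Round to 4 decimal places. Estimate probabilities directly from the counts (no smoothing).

0.7253

shiraz: (75/104) × (21/75) × (73/75) × (13/75) × (49/75) ≈ 0.0222569
cabernet: (29/104) × (27/29) × (11/29) × (6/29) × (12/29) ≈ 0.00843066
P(shiraz | x) = 0.0222569 / 0.03068756 ≈ 0.7253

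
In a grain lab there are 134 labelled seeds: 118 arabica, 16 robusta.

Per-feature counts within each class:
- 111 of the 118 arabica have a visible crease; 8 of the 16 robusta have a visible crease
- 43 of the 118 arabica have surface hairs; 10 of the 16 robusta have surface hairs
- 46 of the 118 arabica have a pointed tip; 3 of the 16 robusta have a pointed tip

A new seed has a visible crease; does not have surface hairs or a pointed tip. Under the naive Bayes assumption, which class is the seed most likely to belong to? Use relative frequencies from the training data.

arabica: (118/134) × (111/118) × (75/118) × (72/118) ≈ 0.321254
robusta: (16/134) × (8/16) × (6/16) × (13/16) ≈ 0.0181903
Highest score → arabica.

arabica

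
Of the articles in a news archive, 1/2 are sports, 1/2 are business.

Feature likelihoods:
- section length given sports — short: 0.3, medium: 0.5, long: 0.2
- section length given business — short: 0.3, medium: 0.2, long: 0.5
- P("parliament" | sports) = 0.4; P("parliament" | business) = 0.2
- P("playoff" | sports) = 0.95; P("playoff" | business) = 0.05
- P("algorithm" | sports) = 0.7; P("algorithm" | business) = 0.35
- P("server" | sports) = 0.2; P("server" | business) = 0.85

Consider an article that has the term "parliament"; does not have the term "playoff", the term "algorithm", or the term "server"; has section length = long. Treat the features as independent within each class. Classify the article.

sports: 0.5 × 0.2 × 0.4 × (1−0.95) × (1−0.7) × (1−0.2) = 0.00048
business: 0.5 × 0.5 × 0.2 × (1−0.05) × (1−0.35) × (1−0.85) = 0.00463125
Highest score → business.

business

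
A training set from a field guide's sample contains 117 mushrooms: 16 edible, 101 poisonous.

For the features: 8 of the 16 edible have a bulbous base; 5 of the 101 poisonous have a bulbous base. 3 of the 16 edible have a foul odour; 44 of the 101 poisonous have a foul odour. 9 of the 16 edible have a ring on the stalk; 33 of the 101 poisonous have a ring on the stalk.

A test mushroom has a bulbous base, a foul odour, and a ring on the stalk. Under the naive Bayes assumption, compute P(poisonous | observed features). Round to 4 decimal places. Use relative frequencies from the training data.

edible: (16/117) × (8/16) × (3/16) × (9/16) ≈ 0.00721154
poisonous: (101/117) × (5/101) × (44/101) × (33/101) ≈ 0.00608286
P(poisonous | x) = 0.00608286 / 0.0132944 ≈ 0.4576

0.4576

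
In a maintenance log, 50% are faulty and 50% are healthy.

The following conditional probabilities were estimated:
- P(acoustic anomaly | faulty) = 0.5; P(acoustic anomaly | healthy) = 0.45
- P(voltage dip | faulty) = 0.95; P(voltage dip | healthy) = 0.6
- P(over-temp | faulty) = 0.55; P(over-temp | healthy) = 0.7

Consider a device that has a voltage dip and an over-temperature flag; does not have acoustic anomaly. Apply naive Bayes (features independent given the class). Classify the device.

faulty

faulty: 0.5 × (1−0.5) × 0.95 × 0.55 = 0.130625
healthy: 0.5 × (1−0.45) × 0.6 × 0.7 = 0.1155
Highest score → faulty.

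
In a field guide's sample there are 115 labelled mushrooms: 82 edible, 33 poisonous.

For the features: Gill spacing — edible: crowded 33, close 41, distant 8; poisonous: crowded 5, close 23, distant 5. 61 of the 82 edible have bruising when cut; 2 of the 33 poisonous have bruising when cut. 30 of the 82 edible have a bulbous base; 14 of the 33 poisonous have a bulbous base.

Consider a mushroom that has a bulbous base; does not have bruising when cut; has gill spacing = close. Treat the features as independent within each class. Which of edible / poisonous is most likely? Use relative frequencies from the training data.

edible: (82/115) × (41/82) × (21/82) × (30/82) ≈ 0.033404
poisonous: (33/115) × (23/33) × (31/33) × (14/33) ≈ 0.0797062
Highest score → poisonous.

poisonous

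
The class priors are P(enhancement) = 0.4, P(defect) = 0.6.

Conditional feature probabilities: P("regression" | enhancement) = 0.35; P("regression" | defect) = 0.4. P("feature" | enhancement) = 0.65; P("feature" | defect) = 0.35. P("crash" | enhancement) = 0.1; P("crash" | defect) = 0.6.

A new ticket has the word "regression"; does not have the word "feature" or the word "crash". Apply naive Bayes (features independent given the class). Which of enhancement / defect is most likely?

enhancement: 0.4 × 0.35 × (1−0.65) × (1−0.1) = 0.0441
defect: 0.6 × 0.4 × (1−0.35) × (1−0.6) = 0.0624
Highest score → defect.

defect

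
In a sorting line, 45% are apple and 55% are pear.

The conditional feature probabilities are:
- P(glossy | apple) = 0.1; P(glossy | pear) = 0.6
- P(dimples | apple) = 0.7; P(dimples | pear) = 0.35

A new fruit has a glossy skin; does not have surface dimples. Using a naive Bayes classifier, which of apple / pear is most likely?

apple: 0.45 × 0.1 × (1−0.7) = 0.0135
pear: 0.55 × 0.6 × (1−0.35) = 0.2145
Highest score → pear.

pear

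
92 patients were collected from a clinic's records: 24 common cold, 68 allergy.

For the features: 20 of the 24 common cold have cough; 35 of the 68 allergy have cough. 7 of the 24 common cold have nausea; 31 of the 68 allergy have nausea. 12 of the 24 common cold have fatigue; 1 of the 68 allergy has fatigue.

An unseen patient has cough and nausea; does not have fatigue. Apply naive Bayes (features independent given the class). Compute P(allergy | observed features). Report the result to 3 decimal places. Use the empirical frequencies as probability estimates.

common cold: (24/92) × (20/24) × (7/24) × (12/24) ≈ 0.0317029
allergy: (68/92) × (35/68) × (31/68) × (67/68) ≈ 0.170883
P(allergy | x) = 0.170883 / 0.2025859 ≈ 0.844

0.844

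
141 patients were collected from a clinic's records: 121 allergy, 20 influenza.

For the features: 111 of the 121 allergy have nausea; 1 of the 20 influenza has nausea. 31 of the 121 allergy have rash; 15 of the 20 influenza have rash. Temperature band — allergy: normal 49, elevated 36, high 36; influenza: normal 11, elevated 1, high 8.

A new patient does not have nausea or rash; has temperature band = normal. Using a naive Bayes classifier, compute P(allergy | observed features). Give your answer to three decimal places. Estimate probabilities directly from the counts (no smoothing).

allergy: (121/141) × (10/121) × (90/121) × (49/121) ≈ 0.0213623
influenza: (20/141) × (19/20) × (5/20) × (11/20) ≈ 0.0185284
P(allergy | x) = 0.0213623 / 0.0398907 ≈ 0.536

0.536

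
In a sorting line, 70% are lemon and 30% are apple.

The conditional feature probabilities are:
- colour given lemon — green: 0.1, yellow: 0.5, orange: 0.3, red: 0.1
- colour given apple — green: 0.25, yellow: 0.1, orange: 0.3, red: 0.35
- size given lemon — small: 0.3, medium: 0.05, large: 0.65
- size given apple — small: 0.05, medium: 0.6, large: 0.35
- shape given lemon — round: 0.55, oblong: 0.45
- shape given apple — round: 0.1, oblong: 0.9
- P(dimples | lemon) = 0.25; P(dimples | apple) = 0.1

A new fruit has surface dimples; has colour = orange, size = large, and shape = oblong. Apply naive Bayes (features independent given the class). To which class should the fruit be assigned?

lemon: 0.7 × 0.3 × 0.65 × 0.45 × 0.25 = 0.01535625
apple: 0.3 × 0.3 × 0.35 × 0.9 × 0.1 = 0.002835
Highest score → lemon.

lemon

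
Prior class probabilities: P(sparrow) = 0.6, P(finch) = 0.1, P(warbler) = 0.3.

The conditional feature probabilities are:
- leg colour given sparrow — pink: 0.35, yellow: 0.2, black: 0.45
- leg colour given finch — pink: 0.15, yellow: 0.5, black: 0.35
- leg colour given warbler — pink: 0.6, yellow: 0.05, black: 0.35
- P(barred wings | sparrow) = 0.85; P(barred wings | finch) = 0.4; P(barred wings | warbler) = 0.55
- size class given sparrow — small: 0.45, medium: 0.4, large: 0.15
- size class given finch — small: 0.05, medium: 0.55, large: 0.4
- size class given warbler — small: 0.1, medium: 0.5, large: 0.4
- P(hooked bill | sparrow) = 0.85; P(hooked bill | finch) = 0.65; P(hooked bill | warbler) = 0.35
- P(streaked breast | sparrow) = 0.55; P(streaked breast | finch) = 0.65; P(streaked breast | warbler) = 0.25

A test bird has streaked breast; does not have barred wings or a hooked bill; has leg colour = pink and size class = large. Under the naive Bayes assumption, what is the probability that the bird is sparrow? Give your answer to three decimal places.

0.060

sparrow: 0.6 × 0.35 × (1−0.85) × 0.15 × (1−0.85) × 0.55 = 0.0003898125
finch: 0.1 × 0.15 × (1−0.4) × 0.4 × (1−0.65) × 0.65 = 0.000819
warbler: 0.3 × 0.6 × (1−0.55) × 0.4 × (1−0.35) × 0.25 = 0.005265
P(sparrow | x) = 0.0003898125 / 0.0064738125 ≈ 0.060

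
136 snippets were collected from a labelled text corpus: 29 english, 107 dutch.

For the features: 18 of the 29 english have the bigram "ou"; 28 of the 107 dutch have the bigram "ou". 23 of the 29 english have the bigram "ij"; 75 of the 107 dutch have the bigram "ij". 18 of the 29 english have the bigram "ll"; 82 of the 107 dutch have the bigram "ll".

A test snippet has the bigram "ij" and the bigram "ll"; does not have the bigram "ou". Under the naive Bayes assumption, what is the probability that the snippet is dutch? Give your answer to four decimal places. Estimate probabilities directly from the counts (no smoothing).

0.8868

english: (29/136) × (11/29) × (23/29) × (18/29) ≈ 0.039816
dutch: (107/136) × (79/107) × (75/107) × (82/107) ≈ 0.31203
P(dutch | x) = 0.31203 / 0.351846 ≈ 0.8868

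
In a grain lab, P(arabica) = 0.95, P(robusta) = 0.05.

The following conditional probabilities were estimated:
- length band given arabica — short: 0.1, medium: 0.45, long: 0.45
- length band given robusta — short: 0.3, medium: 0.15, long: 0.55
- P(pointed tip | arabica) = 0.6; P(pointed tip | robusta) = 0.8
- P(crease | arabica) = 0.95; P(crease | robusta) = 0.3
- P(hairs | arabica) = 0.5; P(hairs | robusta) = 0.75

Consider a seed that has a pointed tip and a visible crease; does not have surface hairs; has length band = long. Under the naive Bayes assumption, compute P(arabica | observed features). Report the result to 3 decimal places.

0.987

arabica: 0.95 × 0.45 × 0.6 × 0.95 × (1−0.5) = 0.1218375
robusta: 0.05 × 0.55 × 0.8 × 0.3 × (1−0.75) = 0.00165
P(arabica | x) = 0.1218375 / 0.1234875 ≈ 0.987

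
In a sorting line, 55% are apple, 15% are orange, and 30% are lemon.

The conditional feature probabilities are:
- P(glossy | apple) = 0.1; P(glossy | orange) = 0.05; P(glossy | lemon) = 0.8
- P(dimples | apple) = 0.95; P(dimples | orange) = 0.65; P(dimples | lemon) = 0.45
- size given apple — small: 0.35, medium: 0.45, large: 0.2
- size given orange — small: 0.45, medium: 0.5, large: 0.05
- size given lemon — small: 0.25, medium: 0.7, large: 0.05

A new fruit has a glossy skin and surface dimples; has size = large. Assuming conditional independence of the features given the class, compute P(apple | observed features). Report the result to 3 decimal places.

0.649

apple: 0.55 × 0.1 × 0.95 × 0.2 = 0.01045
orange: 0.15 × 0.05 × 0.65 × 0.05 = 0.00024375
lemon: 0.3 × 0.8 × 0.45 × 0.05 = 0.0054
P(apple | x) = 0.01045 / 0.01609375 ≈ 0.649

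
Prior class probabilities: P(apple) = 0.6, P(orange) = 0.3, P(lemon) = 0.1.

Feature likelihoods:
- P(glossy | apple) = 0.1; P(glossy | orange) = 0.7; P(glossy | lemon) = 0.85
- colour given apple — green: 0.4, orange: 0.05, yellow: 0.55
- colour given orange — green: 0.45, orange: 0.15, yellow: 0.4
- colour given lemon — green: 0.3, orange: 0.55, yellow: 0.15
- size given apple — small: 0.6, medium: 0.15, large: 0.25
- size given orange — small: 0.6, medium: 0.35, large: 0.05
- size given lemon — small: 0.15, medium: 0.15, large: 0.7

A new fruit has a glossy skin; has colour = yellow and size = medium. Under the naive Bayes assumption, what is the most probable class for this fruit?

apple: 0.6 × 0.1 × 0.55 × 0.15 = 0.00495
orange: 0.3 × 0.7 × 0.4 × 0.35 = 0.0294
lemon: 0.1 × 0.85 × 0.15 × 0.15 = 0.0019125
Highest score → orange.

orange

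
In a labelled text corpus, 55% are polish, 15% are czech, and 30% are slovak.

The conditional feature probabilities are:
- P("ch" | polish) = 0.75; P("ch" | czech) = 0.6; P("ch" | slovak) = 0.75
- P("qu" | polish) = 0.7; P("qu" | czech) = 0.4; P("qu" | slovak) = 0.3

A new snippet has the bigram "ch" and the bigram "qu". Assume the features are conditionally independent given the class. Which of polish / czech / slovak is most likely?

polish

polish: 0.55 × 0.75 × 0.7 = 0.28875
czech: 0.15 × 0.6 × 0.4 = 0.036
slovak: 0.3 × 0.75 × 0.3 = 0.0675
Highest score → polish.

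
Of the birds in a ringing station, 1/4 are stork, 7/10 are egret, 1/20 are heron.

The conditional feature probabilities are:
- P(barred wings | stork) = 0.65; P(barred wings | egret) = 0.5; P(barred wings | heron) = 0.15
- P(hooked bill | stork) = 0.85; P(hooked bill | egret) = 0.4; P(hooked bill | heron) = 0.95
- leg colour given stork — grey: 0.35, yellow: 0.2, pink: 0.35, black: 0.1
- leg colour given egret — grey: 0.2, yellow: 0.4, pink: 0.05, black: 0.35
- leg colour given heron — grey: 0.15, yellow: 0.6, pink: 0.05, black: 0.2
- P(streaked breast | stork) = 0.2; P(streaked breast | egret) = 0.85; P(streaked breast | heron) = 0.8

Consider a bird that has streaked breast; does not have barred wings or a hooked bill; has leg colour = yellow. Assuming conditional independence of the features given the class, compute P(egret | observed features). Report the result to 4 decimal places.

stork: 0.25 × (1−0.65) × (1−0.85) × 0.2 × 0.2 = 0.000525
egret: 0.7 × (1−0.5) × (1−0.4) × 0.4 × 0.85 = 0.0714
heron: 0.05 × (1−0.15) × (1−0.95) × 0.6 × 0.8 = 0.00102
P(egret | x) = 0.0714 / 0.072945 ≈ 0.9788

0.9788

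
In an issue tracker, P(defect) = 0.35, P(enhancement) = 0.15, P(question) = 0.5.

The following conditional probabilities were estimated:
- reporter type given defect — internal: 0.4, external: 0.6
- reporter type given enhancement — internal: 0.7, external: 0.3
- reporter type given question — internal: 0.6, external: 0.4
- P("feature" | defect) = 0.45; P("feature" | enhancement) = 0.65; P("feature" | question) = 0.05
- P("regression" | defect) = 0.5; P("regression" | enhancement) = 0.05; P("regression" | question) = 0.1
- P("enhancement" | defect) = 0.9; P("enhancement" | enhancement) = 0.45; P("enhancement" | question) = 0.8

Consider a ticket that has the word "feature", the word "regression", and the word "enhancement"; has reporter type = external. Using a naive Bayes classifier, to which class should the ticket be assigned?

defect: 0.35 × 0.6 × 0.45 × 0.5 × 0.9 = 0.042525
enhancement: 0.15 × 0.3 × 0.65 × 0.05 × 0.45 = 0.000658125
question: 0.5 × 0.4 × 0.05 × 0.1 × 0.8 = 0.0008
Highest score → defect.

defect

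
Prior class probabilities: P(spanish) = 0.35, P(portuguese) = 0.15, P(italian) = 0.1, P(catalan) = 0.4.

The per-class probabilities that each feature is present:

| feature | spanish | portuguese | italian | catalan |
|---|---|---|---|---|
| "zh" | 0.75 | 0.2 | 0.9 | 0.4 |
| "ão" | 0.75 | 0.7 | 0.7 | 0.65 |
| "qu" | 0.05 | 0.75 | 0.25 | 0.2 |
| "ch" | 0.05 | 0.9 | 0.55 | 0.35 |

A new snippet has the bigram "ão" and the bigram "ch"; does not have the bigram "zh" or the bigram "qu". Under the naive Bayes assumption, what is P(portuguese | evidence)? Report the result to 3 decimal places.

0.276

spanish: 0.35 × (1−0.75) × 0.75 × (1−0.05) × 0.05 = 0.0031171875
portuguese: 0.15 × (1−0.2) × 0.7 × (1−0.75) × 0.9 = 0.0189
italian: 0.1 × (1−0.9) × 0.7 × (1−0.25) × 0.55 = 0.0028875
catalan: 0.4 × (1−0.4) × 0.65 × (1−0.2) × 0.35 = 0.04368
P(portuguese | x) = 0.0189 / 0.0685846875 ≈ 0.276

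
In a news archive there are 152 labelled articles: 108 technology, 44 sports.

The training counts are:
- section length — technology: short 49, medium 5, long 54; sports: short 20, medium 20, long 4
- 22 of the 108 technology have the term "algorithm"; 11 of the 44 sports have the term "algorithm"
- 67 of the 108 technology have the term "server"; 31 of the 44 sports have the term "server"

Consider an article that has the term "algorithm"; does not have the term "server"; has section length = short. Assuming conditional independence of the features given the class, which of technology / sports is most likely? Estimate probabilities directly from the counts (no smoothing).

technology: (108/152) × (49/108) × (22/108) × (41/108) ≈ 0.0249294
sports: (44/152) × (20/44) × (11/44) × (13/44) ≈ 0.0097189
Highest score → technology.

technology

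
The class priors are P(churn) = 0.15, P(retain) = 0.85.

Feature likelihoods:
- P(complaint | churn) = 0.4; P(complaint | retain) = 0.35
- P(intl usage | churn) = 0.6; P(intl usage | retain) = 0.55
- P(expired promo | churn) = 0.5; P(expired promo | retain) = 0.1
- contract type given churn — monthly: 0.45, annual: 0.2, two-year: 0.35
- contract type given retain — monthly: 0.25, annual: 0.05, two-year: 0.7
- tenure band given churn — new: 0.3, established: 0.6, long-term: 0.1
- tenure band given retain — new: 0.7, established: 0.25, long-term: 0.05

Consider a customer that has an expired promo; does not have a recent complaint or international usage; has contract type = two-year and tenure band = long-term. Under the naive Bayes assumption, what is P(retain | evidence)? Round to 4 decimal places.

0.5801

churn: 0.15 × (1−0.4) × (1−0.6) × 0.5 × 0.35 × 0.1 = 0.00063
retain: 0.85 × (1−0.35) × (1−0.55) × 0.1 × 0.7 × 0.05 = 0.0008701875
P(retain | x) = 0.0008701875 / 0.0015001875 ≈ 0.5801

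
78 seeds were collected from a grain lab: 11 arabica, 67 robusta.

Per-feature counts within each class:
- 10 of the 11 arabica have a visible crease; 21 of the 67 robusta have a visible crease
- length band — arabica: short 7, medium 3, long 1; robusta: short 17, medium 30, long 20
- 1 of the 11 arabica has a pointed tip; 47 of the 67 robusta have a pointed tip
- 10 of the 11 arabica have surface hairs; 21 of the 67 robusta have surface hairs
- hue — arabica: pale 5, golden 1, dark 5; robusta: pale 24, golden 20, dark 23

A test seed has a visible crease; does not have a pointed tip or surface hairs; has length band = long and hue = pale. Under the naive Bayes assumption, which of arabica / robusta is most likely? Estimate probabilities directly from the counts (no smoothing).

arabica: (11/78) × (10/11) × (1/11) × (10/11) × (1/11) × (5/11) ≈ 0.000437829
robusta: (67/78) × (21/67) × (20/67) × (20/67) × (46/67) × (24/67) ≈ 0.00590003
Highest score → robusta.

robusta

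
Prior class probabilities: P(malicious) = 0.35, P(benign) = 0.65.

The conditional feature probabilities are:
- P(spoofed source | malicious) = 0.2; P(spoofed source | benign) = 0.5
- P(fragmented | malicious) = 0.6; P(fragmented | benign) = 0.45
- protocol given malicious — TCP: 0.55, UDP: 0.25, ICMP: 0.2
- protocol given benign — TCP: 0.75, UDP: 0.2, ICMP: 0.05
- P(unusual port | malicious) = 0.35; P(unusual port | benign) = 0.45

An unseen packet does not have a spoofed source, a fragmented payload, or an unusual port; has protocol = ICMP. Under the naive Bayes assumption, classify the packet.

malicious: 0.35 × (1−0.2) × (1−0.6) × 0.2 × (1−0.35) = 0.01456
benign: 0.65 × (1−0.5) × (1−0.45) × 0.05 × (1−0.45) = 0.004915625
Highest score → malicious.

malicious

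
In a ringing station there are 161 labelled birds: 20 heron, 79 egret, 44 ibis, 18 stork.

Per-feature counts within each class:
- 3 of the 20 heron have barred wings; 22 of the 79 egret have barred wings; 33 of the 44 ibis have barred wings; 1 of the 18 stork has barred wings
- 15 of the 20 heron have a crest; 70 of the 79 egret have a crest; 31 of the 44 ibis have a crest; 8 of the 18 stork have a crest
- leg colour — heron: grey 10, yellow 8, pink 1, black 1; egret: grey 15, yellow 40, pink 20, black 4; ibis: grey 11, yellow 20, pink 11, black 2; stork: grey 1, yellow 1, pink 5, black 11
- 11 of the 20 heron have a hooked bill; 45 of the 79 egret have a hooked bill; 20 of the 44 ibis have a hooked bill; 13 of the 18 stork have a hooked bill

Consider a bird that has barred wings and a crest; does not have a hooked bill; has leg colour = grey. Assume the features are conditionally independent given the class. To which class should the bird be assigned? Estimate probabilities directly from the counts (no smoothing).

heron: (20/161) × (3/20) × (15/20) × (10/20) × (9/20) ≈ 0.00314441
egret: (79/161) × (22/79) × (70/79) × (15/79) × (34/79) ≈ 0.00989427
ibis: (44/161) × (33/44) × (31/44) × (11/44) × (24/44) ≈ 0.0196923
stork: (18/161) × (1/18) × (8/18) × (1/18) × (5/18) ≈ 0.0000426007
Highest score → ibis.

ibis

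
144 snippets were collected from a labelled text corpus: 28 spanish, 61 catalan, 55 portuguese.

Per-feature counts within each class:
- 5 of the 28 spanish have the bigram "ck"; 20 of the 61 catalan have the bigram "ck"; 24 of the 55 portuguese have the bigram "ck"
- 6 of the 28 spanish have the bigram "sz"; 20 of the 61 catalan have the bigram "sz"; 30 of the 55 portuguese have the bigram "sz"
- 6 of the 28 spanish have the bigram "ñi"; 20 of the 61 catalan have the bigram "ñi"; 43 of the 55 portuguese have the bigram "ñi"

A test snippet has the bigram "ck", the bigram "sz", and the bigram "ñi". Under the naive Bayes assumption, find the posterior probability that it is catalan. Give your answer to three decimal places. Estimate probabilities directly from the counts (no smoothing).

0.170

spanish: (28/144) × (5/28) × (6/28) × (6/28) ≈ 0.00159439
catalan: (61/144) × (20/61) × (20/61) × (20/61) ≈ 0.0149303
portuguese: (55/144) × (24/55) × (30/55) × (43/55) ≈ 0.0710744
P(catalan | x) = 0.0149303 / 0.08759909 ≈ 0.170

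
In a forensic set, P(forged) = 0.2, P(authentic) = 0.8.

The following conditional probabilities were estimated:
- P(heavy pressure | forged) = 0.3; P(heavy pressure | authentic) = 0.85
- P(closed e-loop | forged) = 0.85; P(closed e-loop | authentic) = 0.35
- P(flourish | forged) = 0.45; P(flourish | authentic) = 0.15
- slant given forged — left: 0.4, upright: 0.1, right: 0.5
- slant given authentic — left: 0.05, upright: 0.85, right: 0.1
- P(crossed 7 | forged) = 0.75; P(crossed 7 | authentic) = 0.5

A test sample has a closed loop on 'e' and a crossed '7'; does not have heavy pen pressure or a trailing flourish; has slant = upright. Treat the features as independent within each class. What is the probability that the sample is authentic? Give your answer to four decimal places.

0.7556

forged: 0.2 × (1−0.3) × 0.85 × (1−0.45) × 0.1 × 0.75 = 0.00490875
authentic: 0.8 × (1−0.85) × 0.35 × (1−0.15) × 0.85 × 0.5 = 0.0151725
P(authentic | x) = 0.0151725 / 0.02008125 ≈ 0.7556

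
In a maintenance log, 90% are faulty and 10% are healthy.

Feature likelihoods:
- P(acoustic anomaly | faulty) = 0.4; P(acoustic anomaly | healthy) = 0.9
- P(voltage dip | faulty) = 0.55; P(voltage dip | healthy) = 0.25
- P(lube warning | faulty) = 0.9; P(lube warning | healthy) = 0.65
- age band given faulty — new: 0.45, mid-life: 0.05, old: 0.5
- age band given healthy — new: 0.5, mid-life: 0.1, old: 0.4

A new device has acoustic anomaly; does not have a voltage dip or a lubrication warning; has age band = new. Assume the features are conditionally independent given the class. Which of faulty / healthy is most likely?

healthy

faulty: 0.9 × 0.4 × (1−0.55) × (1−0.9) × 0.45 = 0.00729
healthy: 0.1 × 0.9 × (1−0.25) × (1−0.65) × 0.5 = 0.0118125
Highest score → healthy.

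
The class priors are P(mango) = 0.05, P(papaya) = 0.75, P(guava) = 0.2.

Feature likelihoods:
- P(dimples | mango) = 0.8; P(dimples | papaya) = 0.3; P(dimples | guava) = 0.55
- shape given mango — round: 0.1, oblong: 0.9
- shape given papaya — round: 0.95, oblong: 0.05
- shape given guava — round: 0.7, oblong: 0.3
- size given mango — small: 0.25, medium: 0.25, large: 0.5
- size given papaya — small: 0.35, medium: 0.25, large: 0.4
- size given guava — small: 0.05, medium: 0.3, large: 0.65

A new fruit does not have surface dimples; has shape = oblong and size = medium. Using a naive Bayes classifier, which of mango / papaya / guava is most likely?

mango: 0.05 × (1−0.8) × 0.9 × 0.25 = 0.00225
papaya: 0.75 × (1−0.3) × 0.05 × 0.25 = 0.0065625
guava: 0.2 × (1−0.55) × 0.3 × 0.3 = 0.0081
Highest score → guava.

guava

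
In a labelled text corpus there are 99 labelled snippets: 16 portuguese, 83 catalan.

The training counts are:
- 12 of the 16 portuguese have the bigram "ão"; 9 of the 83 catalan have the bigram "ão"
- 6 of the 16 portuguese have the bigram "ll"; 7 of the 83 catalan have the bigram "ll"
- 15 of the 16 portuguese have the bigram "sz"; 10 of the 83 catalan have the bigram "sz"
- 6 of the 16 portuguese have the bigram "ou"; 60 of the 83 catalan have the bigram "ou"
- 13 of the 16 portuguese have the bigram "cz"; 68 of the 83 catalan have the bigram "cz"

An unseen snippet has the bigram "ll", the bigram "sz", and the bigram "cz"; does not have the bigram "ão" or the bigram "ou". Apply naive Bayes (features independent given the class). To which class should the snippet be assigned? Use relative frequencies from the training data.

portuguese

portuguese: (16/99) × (4/16) × (6/16) × (15/16) × (10/16) × (13/16) ≈ 0.00721325
catalan: (83/99) × (74/83) × (7/83) × (10/83) × (23/83) × (68/83) ≈ 0.00172432
Highest score → portuguese.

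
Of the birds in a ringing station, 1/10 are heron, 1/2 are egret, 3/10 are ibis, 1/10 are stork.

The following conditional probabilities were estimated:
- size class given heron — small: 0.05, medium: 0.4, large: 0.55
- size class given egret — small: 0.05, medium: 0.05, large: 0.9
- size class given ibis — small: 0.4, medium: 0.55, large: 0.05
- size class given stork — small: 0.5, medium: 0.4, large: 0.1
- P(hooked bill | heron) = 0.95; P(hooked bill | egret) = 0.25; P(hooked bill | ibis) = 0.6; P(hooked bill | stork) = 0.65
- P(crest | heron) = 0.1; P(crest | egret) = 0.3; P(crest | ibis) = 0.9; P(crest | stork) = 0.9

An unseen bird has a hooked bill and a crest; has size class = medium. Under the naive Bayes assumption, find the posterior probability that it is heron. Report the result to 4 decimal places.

heron: 0.1 × 0.4 × 0.95 × 0.1 = 0.0038
egret: 0.5 × 0.05 × 0.25 × 0.3 = 0.001875
ibis: 0.3 × 0.55 × 0.6 × 0.9 = 0.0891
stork: 0.1 × 0.4 × 0.65 × 0.9 = 0.0234
P(heron | x) = 0.0038 / 0.118175 ≈ 0.0322

0.0322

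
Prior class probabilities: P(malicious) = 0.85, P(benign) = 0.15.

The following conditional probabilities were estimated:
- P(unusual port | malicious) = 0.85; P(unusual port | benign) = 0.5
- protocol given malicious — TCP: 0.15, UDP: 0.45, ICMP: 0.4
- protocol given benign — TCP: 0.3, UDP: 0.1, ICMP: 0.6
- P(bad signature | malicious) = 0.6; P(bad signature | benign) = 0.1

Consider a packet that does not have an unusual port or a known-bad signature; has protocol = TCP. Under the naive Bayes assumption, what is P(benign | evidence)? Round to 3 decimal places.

0.726

malicious: 0.85 × (1−0.85) × 0.15 × (1−0.6) = 0.00765
benign: 0.15 × (1−0.5) × 0.3 × (1−0.1) = 0.02025
P(benign | x) = 0.02025 / 0.0279 ≈ 0.726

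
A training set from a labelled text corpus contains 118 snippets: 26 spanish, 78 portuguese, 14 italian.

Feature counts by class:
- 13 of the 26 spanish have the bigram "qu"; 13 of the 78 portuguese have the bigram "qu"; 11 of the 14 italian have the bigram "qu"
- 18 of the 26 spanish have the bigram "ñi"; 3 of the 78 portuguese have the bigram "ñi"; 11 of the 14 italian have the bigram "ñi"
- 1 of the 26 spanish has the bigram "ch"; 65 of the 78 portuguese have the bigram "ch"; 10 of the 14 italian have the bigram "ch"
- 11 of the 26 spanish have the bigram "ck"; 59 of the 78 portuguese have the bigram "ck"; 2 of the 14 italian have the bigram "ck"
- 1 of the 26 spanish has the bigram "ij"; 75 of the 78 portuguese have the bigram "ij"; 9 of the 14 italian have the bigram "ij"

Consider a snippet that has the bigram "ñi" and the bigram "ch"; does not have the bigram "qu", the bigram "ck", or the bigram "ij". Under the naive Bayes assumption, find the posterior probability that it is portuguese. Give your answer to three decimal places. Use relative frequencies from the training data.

0.027

spanish: (26/118) × (13/26) × (18/26) × (1/26) × (15/26) × (25/26) ≈ 0.00162732
portuguese: (78/118) × (65/78) × (3/78) × (65/78) × (19/78) × (3/78) ≈ 0.00016541
italian: (14/118) × (3/14) × (11/14) × (10/14) × (12/14) × (5/14) ≈ 0.00436788
P(portuguese | x) = 0.00016541 / 0.00616061 ≈ 0.027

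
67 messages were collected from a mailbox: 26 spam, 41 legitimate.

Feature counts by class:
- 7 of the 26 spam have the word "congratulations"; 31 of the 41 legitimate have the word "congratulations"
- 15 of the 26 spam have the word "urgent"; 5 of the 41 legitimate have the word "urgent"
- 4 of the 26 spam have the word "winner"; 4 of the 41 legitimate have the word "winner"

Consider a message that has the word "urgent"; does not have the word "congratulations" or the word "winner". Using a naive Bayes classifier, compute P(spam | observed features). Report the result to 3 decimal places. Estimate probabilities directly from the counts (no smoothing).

0.894

spam: (26/67) × (19/26) × (15/26) × (22/26) ≈ 0.138435
legitimate: (41/67) × (10/41) × (5/41) × (37/41) ≈ 0.0164259
P(spam | x) = 0.138435 / 0.1548609 ≈ 0.894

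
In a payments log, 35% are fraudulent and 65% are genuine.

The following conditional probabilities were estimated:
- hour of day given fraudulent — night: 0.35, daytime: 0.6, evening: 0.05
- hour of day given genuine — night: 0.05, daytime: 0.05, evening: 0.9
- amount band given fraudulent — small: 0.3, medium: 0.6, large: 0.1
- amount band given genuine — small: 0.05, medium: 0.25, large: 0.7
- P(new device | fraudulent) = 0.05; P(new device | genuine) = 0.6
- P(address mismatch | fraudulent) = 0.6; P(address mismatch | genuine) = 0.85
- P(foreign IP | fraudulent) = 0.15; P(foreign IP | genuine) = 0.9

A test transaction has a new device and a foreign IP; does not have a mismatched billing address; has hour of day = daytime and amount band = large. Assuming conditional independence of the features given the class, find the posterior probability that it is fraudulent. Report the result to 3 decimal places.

fraudulent: 0.35 × 0.6 × 0.1 × 0.05 × (1−0.6) × 0.15 = 0.000063
genuine: 0.65 × 0.05 × 0.7 × 0.6 × (1−0.85) × 0.9 = 0.00184275
P(fraudulent | x) = 0.000063 / 0.00190575 ≈ 0.033

0.033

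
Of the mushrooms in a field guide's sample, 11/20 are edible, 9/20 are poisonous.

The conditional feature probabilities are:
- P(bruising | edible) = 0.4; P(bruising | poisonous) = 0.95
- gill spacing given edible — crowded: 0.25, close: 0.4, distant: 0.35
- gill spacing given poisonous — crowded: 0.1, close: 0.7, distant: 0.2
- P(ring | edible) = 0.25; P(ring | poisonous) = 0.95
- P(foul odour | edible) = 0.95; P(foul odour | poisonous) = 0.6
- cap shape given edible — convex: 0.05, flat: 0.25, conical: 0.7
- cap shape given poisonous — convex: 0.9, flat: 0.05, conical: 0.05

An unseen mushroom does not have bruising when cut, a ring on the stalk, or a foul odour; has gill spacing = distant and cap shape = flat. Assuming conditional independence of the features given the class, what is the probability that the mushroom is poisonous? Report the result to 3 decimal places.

0.004

edible: 0.55 × (1−0.4) × 0.35 × (1−0.25) × (1−0.95) × 0.25 = 0.0010828125
poisonous: 0.45 × (1−0.95) × 0.2 × (1−0.95) × (1−0.6) × 0.05 = 0.0000045
P(poisonous | x) = 0.0000045 / 0.0010873125 ≈ 0.004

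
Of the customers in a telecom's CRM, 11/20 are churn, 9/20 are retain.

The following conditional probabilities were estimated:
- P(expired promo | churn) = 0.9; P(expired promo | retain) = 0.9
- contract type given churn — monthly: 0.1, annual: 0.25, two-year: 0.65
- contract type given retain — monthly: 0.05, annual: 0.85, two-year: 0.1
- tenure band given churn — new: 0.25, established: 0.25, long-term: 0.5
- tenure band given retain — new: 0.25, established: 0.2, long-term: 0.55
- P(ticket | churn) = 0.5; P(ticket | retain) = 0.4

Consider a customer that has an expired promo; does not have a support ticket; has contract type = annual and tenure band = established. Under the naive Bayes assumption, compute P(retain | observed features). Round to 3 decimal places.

0.728

churn: 0.55 × 0.9 × 0.25 × 0.25 × (1−0.5) = 0.01546875
retain: 0.45 × 0.9 × 0.85 × 0.2 × (1−0.4) = 0.04131
P(retain | x) = 0.04131 / 0.05677875 ≈ 0.728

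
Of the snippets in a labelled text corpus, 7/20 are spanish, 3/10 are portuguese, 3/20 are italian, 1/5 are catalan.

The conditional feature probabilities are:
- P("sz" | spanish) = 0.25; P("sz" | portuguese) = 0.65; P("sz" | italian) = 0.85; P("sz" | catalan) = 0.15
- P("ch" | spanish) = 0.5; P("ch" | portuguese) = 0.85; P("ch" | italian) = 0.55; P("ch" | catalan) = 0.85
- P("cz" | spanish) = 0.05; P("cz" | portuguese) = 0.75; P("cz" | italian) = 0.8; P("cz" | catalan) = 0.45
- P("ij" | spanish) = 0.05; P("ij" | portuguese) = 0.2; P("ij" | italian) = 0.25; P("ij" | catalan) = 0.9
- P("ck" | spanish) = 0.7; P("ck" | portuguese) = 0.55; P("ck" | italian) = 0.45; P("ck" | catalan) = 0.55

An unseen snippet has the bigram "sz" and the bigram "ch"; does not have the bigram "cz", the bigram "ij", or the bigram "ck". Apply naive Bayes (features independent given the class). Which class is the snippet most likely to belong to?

spanish: 0.35 × 0.25 × 0.5 × (1−0.05) × (1−0.05) × (1−0.7) = 0.0118453125
portuguese: 0.3 × 0.65 × 0.85 × (1−0.75) × (1−0.2) × (1−0.55) = 0.0149175
italian: 0.15 × 0.85 × 0.55 × (1−0.8) × (1−0.25) × (1−0.45) = 0.0057853125
catalan: 0.2 × 0.15 × 0.85 × (1−0.45) × (1−0.9) × (1−0.55) = 0.000631125
Highest score → portuguese.

portuguese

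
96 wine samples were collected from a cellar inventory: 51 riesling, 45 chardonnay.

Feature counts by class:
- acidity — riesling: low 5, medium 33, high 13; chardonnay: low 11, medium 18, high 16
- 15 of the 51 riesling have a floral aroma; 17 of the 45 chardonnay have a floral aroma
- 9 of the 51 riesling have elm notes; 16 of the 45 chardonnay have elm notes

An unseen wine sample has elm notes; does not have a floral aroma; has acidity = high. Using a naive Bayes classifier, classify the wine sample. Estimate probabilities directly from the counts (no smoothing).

chardonnay

riesling: (51/96) × (13/51) × (36/51) × (9/51) ≈ 0.0168685
chardonnay: (45/96) × (16/45) × (28/45) × (16/45) ≈ 0.0368724
Highest score → chardonnay.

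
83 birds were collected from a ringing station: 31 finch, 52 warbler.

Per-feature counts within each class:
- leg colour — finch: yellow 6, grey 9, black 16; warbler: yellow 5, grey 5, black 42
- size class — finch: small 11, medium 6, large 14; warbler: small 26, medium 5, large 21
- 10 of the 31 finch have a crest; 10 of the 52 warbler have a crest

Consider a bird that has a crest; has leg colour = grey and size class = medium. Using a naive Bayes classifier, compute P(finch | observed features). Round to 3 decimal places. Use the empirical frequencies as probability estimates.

0.859

finch: (31/83) × (9/31) × (6/31) × (10/31) ≈ 0.00677006
warbler: (52/83) × (5/52) × (5/52) × (10/52) ≈ 0.00111392
P(finch | x) = 0.00677006 / 0.00788398 ≈ 0.859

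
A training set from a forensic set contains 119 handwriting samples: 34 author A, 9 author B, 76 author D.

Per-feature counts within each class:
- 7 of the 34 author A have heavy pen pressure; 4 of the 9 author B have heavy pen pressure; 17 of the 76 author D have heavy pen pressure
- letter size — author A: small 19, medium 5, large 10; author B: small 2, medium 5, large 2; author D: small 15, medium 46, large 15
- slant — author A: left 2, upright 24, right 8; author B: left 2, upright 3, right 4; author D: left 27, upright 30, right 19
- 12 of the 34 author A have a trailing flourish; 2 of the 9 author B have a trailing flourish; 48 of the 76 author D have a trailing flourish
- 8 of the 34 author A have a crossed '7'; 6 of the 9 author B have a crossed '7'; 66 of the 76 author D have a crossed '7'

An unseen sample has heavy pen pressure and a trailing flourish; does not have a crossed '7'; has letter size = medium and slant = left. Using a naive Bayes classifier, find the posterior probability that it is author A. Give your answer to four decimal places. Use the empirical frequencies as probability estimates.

0.0458

author A: (34/119) × (7/34) × (5/34) × (2/34) × (12/34) × (26/34) ≈ 0.000137338
author B: (9/119) × (4/9) × (5/9) × (2/9) × (2/9) × (3/9) ≈ 0.000307393
author D: (76/119) × (17/76) × (46/76) × (27/76) × (48/76) × (10/76) ≈ 0.00255276
P(author A | x) = 0.000137338 / 0.002997491 ≈ 0.0458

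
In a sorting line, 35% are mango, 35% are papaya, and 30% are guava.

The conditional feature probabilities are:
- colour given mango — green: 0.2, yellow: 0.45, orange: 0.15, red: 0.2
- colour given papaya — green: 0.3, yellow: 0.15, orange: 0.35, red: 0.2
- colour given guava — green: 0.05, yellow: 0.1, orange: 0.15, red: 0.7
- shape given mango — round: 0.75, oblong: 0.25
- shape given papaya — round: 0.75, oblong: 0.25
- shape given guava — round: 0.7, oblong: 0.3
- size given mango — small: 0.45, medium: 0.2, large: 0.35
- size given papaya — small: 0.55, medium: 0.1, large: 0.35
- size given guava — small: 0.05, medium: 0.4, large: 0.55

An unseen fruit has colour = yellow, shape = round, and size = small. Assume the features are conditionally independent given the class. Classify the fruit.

mango: 0.35 × 0.45 × 0.75 × 0.45 = 0.05315625
papaya: 0.35 × 0.15 × 0.75 × 0.55 = 0.02165625
guava: 0.3 × 0.1 × 0.7 × 0.05 = 0.00105
Highest score → mango.

mango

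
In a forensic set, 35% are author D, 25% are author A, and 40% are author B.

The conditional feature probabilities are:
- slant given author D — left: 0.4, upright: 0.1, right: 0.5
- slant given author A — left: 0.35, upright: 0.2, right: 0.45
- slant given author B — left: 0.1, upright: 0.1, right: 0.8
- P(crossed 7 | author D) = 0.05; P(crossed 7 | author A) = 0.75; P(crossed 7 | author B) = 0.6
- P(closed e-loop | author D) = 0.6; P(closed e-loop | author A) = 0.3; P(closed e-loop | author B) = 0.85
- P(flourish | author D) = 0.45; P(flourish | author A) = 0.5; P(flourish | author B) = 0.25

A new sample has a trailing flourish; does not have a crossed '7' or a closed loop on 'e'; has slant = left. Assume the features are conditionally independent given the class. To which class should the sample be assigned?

author D

author D: 0.35 × 0.4 × (1−0.05) × (1−0.6) × 0.45 = 0.02394
author A: 0.25 × 0.35 × (1−0.75) × (1−0.3) × 0.5 = 0.00765625
author B: 0.4 × 0.1 × (1−0.6) × (1−0.85) × 0.25 = 0.0006
Highest score → author D.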